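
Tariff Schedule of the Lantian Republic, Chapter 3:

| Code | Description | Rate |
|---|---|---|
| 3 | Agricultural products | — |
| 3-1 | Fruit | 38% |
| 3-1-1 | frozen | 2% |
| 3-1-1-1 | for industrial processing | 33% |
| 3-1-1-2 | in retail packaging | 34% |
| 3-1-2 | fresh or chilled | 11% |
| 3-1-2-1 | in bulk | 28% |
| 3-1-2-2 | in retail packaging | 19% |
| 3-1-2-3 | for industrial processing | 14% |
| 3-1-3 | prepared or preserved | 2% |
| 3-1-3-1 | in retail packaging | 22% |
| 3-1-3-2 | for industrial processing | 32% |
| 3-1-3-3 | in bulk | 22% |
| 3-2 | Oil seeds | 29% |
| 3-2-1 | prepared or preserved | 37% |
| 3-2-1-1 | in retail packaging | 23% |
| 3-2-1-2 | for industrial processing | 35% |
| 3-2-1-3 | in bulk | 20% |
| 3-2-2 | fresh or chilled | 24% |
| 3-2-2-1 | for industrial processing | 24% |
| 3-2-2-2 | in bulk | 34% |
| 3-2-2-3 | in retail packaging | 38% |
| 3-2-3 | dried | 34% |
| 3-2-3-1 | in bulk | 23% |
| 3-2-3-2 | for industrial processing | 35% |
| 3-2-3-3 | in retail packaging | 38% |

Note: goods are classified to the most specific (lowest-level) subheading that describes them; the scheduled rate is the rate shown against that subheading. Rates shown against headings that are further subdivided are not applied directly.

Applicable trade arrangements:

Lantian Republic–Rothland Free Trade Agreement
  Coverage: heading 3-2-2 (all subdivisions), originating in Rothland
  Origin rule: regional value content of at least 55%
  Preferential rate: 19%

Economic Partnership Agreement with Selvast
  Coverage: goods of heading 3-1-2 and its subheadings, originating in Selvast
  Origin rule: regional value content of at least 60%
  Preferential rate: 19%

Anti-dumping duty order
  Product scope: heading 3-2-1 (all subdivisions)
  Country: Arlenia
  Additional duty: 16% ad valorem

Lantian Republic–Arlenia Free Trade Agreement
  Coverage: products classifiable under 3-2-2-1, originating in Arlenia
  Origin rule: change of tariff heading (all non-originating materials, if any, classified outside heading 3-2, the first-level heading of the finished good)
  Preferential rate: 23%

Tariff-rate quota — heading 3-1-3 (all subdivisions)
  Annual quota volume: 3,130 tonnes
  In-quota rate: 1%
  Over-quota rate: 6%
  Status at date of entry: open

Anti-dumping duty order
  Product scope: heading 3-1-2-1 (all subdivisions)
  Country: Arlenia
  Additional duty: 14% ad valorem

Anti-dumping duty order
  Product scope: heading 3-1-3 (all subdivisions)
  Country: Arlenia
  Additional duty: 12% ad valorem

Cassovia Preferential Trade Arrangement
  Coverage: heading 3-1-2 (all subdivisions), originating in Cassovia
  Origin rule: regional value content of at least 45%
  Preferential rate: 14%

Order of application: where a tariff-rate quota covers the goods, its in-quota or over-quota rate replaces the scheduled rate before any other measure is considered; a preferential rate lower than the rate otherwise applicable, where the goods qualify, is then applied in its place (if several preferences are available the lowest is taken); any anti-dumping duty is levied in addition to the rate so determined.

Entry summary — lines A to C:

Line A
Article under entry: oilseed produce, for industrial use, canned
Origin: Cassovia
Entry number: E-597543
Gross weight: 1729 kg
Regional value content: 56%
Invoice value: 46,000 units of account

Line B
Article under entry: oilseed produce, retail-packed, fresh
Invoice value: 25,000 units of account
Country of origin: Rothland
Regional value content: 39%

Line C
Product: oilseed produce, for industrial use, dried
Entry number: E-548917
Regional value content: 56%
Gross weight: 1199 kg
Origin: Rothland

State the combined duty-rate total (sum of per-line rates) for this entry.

Line A: oilseed → 3-2; canned → 3-2-1; for industrial use → 3-2-1-2. Scheduled 35%. Cassovia agreement on 3-1-2: 3-2-1-2 not covered. → 35%.
Line B: oilseed → 3-2; fresh → 3-2-2; retail-packed → 3-2-2-3. Scheduled 38%. Rothland agreement on 3-2-2: RVC < 55%. → 38%.
Line C: oilseed → 3-2; dried → 3-2-3; for industrial use → 3-2-3-2. Scheduled 35%. Rothland agreement on 3-2-2: 3-2-3-2 not covered. → 35%.
Sum: 35% + 38% + 35% = 108%.

108%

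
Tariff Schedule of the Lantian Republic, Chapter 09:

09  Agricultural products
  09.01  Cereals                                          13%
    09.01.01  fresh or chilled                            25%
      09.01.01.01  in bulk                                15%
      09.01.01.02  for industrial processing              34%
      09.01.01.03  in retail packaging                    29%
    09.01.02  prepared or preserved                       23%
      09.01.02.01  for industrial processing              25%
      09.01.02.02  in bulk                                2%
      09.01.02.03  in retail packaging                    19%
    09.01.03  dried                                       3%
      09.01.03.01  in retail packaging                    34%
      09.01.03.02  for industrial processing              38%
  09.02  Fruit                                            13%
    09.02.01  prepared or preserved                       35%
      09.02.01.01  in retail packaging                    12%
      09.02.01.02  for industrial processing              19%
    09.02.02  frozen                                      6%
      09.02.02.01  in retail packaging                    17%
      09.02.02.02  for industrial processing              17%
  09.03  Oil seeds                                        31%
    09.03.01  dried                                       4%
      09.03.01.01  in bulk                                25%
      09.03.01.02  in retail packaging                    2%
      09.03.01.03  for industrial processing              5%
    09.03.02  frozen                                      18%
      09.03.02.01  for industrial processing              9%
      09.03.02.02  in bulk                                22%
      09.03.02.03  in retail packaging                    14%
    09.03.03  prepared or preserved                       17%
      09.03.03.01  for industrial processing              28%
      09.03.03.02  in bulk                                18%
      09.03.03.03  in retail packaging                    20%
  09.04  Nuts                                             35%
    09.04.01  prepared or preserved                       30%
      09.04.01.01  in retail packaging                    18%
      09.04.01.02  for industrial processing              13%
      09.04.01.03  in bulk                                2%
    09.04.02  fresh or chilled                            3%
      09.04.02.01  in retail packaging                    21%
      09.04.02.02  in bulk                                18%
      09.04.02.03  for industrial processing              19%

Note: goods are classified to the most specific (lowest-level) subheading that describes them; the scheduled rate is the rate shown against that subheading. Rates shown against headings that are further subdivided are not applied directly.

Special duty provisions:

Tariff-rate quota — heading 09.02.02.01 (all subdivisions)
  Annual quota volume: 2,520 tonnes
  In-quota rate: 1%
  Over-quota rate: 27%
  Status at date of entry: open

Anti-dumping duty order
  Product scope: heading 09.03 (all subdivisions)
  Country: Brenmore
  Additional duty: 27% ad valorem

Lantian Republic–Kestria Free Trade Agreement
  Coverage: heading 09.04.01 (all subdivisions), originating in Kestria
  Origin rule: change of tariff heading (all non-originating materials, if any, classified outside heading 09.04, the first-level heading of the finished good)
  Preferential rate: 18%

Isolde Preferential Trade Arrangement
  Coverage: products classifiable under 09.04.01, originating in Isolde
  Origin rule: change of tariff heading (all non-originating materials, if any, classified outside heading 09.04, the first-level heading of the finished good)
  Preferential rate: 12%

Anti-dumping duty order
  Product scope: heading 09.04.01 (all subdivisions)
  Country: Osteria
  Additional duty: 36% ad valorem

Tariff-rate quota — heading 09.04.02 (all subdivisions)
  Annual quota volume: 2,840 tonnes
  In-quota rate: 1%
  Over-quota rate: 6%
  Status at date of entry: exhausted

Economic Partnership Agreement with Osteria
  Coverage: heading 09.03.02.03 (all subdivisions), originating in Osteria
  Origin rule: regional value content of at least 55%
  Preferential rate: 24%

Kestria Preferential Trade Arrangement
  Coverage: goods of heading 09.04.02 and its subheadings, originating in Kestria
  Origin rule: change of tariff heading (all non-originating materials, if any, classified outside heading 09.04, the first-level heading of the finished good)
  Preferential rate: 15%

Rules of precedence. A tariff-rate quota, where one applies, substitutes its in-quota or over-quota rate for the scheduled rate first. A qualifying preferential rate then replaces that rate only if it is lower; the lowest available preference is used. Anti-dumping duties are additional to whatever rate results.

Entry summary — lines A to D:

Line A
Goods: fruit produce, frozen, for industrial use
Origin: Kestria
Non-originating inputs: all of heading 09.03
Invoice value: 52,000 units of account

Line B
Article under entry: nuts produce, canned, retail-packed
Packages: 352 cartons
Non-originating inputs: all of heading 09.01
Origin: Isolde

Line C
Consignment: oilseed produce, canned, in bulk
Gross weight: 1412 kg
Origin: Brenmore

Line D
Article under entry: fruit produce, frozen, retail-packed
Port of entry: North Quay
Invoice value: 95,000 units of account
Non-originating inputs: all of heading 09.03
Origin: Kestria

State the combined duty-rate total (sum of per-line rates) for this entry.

Line A: fruit → 09.02; frozen → 09.02.02; for industrial use → 09.02.02.02. Scheduled 17%. Kestria agreement on 09.04.01: 09.02.02.02 not covered; Kestria agreement on 09.04.02: 09.02.02.02 not covered. → 17%.
Line B: nuts → 09.04; canned → 09.04.01; retail-packed → 09.04.01.01. Scheduled 18%. Isolde agreement on 09.04.01: CTH met → 12% available; preferential 12%. → 12%.
Line C: oilseed → 09.03; canned → 09.03.03; in bulk → 09.03.03.02. Scheduled 18%. anti-dumping (Brenmore, 09.03): +27%; total 18% + 27% = 45%. → 45%.
Line D: fruit → 09.02; frozen → 09.02.02; retail-packed → 09.02.02.01. Scheduled 17%. quota on 09.02.02.01 open → in-quota 1%; Kestria agreement on 09.04.01: 09.02.02.01 not covered; Kestria agreement on 09.04.02: 09.02.02.01 not covered. → 1%.
Sum: 17% + 12% + 45% + 1% = 75%.

75%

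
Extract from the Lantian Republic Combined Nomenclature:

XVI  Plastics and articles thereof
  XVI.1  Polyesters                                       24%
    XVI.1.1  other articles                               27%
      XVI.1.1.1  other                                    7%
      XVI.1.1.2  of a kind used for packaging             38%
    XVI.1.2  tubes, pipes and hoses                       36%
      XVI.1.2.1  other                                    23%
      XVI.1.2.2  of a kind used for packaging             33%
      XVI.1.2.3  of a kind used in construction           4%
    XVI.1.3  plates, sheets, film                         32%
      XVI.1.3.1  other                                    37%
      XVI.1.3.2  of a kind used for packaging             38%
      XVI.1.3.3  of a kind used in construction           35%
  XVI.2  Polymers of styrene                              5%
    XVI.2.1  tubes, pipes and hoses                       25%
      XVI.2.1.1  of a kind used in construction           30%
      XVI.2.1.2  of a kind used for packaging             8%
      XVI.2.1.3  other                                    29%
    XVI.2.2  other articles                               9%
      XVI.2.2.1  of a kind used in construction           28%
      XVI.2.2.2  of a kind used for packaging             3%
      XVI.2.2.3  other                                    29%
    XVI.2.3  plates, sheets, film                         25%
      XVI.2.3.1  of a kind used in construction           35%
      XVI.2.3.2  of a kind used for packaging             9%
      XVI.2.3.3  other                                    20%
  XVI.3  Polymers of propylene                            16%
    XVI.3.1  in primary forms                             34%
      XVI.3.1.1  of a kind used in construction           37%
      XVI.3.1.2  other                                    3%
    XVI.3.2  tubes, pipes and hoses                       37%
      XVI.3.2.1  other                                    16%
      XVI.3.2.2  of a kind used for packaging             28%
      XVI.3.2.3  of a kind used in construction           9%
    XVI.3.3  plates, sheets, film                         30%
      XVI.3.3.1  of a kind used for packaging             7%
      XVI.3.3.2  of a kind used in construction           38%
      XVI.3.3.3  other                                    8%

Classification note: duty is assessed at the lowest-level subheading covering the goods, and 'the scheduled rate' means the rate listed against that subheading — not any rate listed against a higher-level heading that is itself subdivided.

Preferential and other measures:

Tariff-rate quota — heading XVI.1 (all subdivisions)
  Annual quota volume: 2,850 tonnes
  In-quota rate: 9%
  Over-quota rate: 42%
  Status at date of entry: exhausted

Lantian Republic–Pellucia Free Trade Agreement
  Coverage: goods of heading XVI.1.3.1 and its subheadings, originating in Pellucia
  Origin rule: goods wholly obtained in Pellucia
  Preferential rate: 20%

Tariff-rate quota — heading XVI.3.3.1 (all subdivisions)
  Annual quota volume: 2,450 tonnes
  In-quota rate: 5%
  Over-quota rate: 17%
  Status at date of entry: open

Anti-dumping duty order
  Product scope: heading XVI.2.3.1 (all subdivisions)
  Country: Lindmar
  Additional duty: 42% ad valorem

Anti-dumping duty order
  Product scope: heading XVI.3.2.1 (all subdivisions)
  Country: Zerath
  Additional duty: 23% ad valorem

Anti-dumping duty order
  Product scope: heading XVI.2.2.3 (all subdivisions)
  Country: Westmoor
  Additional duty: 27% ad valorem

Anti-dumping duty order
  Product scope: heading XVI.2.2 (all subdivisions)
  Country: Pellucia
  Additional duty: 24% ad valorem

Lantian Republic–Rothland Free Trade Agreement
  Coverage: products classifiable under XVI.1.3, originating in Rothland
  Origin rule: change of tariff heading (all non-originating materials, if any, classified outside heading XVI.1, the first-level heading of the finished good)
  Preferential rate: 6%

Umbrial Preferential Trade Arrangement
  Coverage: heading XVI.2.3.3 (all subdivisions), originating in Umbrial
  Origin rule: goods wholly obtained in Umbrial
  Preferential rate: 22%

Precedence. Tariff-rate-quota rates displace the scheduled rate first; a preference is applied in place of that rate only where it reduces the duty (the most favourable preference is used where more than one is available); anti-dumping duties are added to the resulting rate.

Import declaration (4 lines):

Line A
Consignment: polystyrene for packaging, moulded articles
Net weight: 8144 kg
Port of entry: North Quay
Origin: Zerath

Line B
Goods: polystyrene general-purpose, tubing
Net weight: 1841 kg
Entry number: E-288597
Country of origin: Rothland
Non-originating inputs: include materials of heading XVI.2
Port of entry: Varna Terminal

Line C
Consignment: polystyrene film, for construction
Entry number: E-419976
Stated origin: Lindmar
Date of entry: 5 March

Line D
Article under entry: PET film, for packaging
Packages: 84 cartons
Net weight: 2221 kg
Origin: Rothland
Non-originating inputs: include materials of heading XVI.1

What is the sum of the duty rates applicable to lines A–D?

151%

Line A: polystyrene → XVI.2; moulded articles → XVI.2.2; for packaging → XVI.2.2.2. Scheduled 3%. No special measure applies. → 3%.
Line B: polystyrene → XVI.2; tubing → XVI.2.1; general-purpose → XVI.2.1.3. Scheduled 29%. Rothland agreement on XVI.1.3: XVI.2.1.3 not covered. → 29%.
Line C: polystyrene → XVI.2; film → XVI.2.3; for construction → XVI.2.3.1. Scheduled 35%. anti-dumping (Lindmar, XVI.2.3.1): +42%; total 35% + 42% = 77%. → 77%.
Line D: PET → XVI.1; film → XVI.1.3; for packaging → XVI.1.3.2. Scheduled 38%. quota on XVI.1 exhausted → over-quota 42%; Rothland agreement on XVI.1.3: CTH not met. → 42%.
Sum: 3% + 29% + 77% + 42% = 151%.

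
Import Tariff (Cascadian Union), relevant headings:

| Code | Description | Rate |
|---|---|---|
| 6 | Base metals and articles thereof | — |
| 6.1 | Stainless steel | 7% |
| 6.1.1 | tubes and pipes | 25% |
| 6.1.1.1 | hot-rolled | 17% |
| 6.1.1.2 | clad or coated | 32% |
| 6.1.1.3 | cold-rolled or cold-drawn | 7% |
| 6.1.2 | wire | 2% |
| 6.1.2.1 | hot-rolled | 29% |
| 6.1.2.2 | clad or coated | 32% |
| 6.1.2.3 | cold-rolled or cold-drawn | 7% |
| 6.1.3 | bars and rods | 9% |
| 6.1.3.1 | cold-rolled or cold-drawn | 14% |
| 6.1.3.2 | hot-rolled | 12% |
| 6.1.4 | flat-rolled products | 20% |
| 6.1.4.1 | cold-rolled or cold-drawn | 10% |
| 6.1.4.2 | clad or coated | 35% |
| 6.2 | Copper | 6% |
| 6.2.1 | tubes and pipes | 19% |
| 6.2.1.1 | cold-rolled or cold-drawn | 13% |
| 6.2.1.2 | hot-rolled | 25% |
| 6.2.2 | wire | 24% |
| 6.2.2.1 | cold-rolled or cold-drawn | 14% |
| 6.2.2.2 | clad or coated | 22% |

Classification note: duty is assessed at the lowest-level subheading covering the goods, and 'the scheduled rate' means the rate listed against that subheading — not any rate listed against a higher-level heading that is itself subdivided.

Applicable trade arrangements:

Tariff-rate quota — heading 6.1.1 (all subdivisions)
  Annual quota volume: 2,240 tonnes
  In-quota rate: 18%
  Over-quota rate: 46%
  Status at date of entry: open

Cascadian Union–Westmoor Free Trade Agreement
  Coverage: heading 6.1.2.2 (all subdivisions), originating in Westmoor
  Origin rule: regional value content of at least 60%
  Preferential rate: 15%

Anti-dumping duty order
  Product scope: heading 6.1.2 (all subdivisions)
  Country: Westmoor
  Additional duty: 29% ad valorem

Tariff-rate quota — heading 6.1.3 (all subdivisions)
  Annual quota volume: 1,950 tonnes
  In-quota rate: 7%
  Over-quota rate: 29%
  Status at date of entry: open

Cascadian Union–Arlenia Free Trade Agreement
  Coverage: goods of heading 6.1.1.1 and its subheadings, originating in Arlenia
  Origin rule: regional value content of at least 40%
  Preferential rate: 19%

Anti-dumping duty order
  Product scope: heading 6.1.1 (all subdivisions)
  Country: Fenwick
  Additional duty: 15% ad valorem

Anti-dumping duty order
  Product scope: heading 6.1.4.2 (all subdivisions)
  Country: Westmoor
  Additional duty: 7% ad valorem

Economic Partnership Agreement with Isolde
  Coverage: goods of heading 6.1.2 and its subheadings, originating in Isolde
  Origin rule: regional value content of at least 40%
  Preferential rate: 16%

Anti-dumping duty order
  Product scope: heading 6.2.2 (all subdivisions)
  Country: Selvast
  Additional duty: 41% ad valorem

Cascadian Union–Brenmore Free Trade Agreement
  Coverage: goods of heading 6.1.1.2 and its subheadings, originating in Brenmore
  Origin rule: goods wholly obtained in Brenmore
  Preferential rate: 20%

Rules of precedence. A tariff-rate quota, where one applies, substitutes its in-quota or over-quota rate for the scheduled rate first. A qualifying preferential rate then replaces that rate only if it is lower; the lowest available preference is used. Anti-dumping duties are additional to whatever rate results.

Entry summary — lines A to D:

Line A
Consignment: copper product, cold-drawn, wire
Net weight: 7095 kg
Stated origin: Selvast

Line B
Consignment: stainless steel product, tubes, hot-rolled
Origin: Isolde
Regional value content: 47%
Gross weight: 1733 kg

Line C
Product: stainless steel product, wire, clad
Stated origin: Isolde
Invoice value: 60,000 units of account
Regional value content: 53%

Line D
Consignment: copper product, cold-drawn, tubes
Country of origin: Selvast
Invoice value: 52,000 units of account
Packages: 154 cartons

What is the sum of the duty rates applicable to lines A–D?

102%

Line A: copper → 6.2; wire → 6.2.2; cold-drawn → 6.2.2.1. Scheduled 14%. anti-dumping (Selvast, 6.2.2): +41%; total 14% + 41% = 55%. → 55%.
Line B: stainless steel → 6.1; tubes → 6.1.1; hot-rolled → 6.1.1.1. Scheduled 17%. quota on 6.1.1 open → in-quota 18%; Isolde agreement on 6.1.2: 6.1.1.1 not covered. → 18%.
Line C: stainless steel → 6.1; wire → 6.1.2; clad → 6.1.2.2. Scheduled 32%. Isolde agreement on 6.1.2: RVC ≥ 40% → 16% available; preferential 16%. → 16%.
Line D: copper → 6.2; tubes → 6.2.1; cold-drawn → 6.2.1.1. Scheduled 13%. No special measure applies. → 13%.
Sum: 55% + 18% + 16% + 13% = 102%.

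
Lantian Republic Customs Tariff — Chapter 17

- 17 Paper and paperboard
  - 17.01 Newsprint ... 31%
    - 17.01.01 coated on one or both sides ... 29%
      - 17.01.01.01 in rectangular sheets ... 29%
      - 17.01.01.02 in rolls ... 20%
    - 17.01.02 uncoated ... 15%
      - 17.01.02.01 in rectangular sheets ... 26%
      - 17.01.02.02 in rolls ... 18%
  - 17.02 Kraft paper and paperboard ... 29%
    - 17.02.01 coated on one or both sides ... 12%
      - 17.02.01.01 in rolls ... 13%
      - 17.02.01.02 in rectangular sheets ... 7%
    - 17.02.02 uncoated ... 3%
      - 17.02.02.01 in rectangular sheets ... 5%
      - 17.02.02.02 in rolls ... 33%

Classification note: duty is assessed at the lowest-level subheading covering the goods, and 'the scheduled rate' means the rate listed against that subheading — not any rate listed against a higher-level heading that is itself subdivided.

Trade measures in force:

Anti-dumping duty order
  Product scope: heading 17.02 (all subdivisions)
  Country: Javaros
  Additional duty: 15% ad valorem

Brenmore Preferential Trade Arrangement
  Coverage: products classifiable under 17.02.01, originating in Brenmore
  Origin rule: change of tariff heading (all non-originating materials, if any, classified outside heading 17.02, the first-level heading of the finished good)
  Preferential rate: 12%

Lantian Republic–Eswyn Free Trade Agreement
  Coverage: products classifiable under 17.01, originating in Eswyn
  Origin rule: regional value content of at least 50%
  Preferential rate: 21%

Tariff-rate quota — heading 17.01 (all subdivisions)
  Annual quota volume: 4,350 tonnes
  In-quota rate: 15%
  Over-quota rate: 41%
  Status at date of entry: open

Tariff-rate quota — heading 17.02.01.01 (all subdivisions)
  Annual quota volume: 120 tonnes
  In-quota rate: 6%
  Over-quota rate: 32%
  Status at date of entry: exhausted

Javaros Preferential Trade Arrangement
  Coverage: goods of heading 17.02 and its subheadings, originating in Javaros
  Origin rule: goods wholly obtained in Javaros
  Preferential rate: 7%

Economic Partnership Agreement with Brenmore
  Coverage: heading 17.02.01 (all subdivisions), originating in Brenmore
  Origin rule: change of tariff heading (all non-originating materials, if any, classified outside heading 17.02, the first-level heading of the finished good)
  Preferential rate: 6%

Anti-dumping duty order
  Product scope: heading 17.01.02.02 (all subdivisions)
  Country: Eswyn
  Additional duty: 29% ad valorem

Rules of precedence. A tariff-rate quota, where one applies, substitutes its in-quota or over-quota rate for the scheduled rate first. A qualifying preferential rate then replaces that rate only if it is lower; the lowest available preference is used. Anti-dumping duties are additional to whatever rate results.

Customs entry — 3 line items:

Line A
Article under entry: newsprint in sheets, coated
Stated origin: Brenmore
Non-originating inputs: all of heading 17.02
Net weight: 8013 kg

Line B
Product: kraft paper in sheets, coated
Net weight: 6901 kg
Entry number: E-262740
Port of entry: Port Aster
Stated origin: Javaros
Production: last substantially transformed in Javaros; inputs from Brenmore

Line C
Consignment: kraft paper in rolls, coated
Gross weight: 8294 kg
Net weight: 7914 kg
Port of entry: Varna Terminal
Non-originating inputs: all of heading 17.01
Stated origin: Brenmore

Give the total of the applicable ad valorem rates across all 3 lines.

43%

Line A: newsprint → 17.01; coated → 17.01.01; in sheets → 17.01.01.01. Scheduled 29%. quota on 17.01 open → in-quota 15%; Brenmore agreement on 17.02.01: 17.01.01.01 not covered; Brenmore agreement on 17.02.01: 17.01.01.01 not covered. → 15%.
Line B: kraft paper → 17.02; coated → 17.02.01; in sheets → 17.02.01.02. Scheduled 7%. Javaros agreement on 17.02: not wholly obtained; anti-dumping (Javaros, 17.02): +15%; total 7% + 15% = 22%. → 22%.
Line C: kraft paper → 17.02; coated → 17.02.01; in rolls → 17.02.01.01. Scheduled 13%. quota on 17.02.01.01 exhausted → over-quota 32%; Brenmore agreement on 17.02.01: CTH met → 12% available; Brenmore agreement on 17.02.01: CTH met → 6% available; preferential 6%. → 6%.
Sum: 15% + 22% + 6% = 43%.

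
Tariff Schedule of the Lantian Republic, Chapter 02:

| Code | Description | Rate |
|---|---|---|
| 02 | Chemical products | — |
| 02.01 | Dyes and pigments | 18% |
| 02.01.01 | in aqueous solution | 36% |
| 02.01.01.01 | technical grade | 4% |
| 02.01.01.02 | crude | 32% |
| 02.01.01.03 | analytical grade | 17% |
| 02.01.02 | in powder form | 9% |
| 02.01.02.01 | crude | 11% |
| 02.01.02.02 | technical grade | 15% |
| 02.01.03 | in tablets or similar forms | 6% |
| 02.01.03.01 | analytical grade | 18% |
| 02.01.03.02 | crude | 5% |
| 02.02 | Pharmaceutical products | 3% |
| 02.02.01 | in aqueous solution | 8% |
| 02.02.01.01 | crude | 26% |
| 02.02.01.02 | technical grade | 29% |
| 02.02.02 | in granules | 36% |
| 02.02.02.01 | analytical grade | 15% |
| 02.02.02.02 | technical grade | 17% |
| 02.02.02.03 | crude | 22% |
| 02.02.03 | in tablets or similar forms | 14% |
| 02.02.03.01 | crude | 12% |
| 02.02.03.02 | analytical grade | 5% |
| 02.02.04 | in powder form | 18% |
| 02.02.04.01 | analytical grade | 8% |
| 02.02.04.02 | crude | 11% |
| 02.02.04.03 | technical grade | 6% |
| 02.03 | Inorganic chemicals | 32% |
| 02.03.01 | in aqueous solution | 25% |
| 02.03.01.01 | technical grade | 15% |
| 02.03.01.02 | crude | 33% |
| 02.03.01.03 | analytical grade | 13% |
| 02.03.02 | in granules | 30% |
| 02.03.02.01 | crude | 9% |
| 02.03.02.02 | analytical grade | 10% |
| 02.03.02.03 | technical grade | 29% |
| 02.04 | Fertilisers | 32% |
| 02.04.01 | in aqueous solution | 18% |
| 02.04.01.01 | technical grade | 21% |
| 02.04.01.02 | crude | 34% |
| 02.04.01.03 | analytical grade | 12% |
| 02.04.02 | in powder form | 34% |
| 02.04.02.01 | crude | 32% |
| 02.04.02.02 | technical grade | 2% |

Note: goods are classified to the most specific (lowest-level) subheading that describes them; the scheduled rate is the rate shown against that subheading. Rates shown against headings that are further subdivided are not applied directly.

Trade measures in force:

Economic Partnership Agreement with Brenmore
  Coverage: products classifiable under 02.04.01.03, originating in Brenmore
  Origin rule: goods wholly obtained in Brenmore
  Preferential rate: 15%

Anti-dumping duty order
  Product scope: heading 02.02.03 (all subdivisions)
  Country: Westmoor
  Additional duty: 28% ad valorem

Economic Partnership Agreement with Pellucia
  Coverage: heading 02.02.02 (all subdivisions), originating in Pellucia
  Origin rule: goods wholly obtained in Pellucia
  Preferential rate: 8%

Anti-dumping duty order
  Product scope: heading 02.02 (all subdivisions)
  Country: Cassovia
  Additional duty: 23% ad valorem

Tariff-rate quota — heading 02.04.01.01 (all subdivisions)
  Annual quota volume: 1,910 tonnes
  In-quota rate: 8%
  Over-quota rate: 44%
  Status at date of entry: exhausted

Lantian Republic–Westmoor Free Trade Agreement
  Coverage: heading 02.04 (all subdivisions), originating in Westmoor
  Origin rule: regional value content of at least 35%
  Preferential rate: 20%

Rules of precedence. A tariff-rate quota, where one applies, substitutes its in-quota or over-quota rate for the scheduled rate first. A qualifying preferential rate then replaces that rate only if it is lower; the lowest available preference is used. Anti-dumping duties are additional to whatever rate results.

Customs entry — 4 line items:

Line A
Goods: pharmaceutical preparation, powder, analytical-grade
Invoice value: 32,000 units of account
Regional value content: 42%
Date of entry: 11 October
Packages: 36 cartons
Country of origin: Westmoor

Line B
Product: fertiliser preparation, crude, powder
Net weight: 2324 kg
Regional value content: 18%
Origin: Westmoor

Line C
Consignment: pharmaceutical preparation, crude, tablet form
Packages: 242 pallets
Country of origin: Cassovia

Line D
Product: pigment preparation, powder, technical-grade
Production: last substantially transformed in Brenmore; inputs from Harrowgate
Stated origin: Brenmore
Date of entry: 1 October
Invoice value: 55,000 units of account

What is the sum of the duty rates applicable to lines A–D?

90%

Line A: pharmaceutical → 02.02; powder → 02.02.04; analytical-grade → 02.02.04.01. Scheduled 8%. Westmoor agreement on 02.04: 02.02.04.01 not covered. → 8%.
Line B: fertiliser → 02.04; powder → 02.04.02; crude → 02.04.02.01. Scheduled 32%. Westmoor agreement on 02.04: RVC < 35%. → 32%.
Line C: pharmaceutical → 02.02; tablet form → 02.02.03; crude → 02.02.03.01. Scheduled 12%. anti-dumping (Cassovia, 02.02): +23%; total 12% + 23% = 35%. → 35%.
Line D: pigment → 02.01; powder → 02.01.02; technical-grade → 02.01.02.02. Scheduled 15%. Brenmore agreement on 02.04.01.03: 02.01.02.02 not covered. → 15%.
Sum: 8% + 32% + 35% + 15% = 90%.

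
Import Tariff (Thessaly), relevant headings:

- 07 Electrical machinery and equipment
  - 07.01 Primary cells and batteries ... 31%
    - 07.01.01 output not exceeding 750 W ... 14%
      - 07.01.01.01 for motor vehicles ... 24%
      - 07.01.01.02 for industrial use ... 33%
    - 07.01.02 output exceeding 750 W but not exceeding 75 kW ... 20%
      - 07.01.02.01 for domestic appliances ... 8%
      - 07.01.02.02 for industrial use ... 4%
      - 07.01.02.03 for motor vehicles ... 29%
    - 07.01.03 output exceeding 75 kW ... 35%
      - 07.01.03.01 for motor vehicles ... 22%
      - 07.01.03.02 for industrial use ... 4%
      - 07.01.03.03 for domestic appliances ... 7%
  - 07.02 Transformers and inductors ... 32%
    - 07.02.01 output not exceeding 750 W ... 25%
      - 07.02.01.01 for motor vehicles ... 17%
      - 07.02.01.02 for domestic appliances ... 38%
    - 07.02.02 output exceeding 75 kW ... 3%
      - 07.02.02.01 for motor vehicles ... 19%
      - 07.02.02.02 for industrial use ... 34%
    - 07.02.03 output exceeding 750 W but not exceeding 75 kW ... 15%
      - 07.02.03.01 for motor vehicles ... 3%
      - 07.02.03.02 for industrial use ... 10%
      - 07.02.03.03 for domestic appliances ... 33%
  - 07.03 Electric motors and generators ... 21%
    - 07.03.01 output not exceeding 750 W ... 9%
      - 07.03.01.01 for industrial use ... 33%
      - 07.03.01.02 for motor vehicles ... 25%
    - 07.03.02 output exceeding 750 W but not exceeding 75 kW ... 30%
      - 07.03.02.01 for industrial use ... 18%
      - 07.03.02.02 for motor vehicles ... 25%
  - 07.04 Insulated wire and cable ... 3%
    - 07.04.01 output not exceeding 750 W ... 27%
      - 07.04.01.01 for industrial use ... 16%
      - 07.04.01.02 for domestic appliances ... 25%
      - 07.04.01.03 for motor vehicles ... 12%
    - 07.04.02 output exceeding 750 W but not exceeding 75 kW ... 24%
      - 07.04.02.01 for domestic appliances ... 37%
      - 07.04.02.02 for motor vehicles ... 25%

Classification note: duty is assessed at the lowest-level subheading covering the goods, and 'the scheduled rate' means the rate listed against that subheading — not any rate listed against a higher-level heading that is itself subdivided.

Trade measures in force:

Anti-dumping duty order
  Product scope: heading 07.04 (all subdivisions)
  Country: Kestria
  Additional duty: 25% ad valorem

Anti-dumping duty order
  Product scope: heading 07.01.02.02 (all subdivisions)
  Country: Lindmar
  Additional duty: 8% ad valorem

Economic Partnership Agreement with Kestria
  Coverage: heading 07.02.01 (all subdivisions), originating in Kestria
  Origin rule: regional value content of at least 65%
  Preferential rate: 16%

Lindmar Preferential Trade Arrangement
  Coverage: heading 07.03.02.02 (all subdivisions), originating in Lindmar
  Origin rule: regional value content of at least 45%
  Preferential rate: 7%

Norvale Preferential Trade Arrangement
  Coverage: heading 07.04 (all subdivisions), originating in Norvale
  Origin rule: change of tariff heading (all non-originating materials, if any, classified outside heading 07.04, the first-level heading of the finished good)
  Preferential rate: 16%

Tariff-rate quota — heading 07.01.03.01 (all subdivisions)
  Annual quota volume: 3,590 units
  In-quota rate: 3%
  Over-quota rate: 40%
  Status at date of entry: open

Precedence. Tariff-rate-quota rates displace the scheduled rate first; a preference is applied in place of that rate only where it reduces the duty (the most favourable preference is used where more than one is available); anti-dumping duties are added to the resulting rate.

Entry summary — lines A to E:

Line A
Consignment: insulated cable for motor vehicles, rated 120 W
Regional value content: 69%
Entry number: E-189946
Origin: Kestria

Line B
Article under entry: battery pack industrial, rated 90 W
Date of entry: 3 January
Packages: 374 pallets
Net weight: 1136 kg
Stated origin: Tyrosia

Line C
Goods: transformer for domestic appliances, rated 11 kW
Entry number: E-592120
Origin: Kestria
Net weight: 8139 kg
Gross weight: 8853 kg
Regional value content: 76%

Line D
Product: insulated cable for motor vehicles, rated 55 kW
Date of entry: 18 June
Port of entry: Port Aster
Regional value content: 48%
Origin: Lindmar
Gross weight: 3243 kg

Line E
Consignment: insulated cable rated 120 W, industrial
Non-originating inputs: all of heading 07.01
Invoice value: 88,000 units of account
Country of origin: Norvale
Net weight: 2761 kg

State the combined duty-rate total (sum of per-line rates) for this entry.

Line A: insulated cable → 07.04; rated 120 W → 07.04.01; for motor vehicles → 07.04.01.03. Scheduled 12%. Kestria agreement on 07.02.01: 07.04.01.03 not covered; anti-dumping (Kestria, 07.04): +25%; total 12% + 25% = 37%. → 37%.
Line B: battery pack → 07.01; rated 90 W → 07.01.01; industrial → 07.01.01.02. Scheduled 33%. No special measure applies. → 33%.
Line C: transformer → 07.02; rated 11 kW → 07.02.03; for domestic appliances → 07.02.03.03. Scheduled 33%. Kestria agreement on 07.02.01: 07.02.03.03 not covered. → 33%.
Line D: insulated cable → 07.04; rated 55 kW → 07.04.02; for motor vehicles → 07.04.02.02. Scheduled 25%. Lindmar agreement on 07.03.02.02: 07.04.02.02 not covered. → 25%.
Line E: insulated cable → 07.04; rated 120 W → 07.04.01; industrial → 07.04.01.01. Scheduled 16%. Norvale agreement on 07.04: CTH met → 16% available; preference 16% not lower than 16% → no reduction. → 16%.
Sum: 37% + 33% + 33% + 25% + 16% = 144%.

144%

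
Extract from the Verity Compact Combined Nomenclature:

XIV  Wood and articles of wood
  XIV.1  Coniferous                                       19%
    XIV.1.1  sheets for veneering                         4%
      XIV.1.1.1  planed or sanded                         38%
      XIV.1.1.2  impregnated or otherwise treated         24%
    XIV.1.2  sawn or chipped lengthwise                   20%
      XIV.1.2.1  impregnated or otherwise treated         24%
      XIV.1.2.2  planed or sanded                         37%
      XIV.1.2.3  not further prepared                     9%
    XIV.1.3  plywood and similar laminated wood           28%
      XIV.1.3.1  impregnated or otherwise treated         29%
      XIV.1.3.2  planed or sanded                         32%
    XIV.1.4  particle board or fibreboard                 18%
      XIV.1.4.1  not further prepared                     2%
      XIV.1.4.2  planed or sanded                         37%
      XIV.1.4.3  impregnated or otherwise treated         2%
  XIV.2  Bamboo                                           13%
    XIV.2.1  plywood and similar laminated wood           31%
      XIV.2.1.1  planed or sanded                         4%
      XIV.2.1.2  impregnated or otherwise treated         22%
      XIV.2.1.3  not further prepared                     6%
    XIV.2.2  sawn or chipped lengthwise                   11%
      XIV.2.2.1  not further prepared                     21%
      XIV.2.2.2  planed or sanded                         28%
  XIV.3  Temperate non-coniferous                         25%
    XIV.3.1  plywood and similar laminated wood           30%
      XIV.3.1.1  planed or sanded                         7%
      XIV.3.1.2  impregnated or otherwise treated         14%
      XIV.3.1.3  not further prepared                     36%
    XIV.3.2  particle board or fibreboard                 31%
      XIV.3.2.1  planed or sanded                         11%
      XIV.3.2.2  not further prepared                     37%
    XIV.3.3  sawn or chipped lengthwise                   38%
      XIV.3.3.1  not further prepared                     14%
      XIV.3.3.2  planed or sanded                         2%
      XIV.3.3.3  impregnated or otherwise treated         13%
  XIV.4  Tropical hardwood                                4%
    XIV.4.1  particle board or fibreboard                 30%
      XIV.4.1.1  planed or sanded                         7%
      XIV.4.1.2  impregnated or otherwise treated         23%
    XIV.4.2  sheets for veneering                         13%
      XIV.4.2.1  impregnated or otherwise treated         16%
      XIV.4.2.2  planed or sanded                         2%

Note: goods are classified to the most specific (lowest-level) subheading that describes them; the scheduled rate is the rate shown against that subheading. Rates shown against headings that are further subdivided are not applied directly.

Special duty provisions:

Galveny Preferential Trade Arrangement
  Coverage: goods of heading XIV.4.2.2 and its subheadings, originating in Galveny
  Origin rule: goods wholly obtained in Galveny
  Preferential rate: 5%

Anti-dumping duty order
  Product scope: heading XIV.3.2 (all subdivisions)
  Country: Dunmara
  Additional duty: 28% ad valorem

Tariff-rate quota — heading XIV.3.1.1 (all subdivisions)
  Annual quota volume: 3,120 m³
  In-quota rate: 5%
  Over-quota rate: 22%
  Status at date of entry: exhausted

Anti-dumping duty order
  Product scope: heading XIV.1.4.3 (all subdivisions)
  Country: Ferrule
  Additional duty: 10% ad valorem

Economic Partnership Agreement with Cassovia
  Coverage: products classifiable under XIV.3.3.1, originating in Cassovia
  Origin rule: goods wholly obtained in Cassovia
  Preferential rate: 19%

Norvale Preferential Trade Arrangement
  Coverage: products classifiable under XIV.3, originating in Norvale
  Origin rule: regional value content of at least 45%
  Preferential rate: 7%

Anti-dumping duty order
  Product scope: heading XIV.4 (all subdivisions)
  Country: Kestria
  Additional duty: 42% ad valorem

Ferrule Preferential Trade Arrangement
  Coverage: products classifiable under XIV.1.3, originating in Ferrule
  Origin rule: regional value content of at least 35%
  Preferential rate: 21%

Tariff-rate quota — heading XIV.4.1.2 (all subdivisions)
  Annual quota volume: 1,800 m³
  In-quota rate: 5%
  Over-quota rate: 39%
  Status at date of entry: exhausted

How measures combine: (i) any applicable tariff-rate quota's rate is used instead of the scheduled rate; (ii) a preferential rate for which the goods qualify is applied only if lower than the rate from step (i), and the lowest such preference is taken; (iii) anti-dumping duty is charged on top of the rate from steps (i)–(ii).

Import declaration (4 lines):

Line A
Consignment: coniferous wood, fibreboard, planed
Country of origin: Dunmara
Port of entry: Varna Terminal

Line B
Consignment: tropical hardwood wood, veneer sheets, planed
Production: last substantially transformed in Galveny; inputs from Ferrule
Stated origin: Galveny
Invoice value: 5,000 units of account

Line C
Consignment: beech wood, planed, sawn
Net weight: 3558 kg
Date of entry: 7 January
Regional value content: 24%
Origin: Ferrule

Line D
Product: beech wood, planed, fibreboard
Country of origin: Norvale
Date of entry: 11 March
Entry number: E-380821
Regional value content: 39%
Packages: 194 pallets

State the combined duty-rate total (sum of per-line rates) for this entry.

52%

Line A: coniferous → XIV.1; fibreboard → XIV.1.4; planed → XIV.1.4.2. Scheduled 37%. No special measure applies. → 37%.
Line B: tropical hardwood → XIV.4; veneer sheets → XIV.4.2; planed → XIV.4.2.2. Scheduled 2%. Galveny agreement on XIV.4.2.2: not wholly obtained. → 2%.
Line C: beech → XIV.3; sawn → XIV.3.3; planed → XIV.3.3.2. Scheduled 2%. Ferrule agreement on XIV.1.3: XIV.3.3.2 not covered. → 2%.
Line D: beech → XIV.3; fibreboard → XIV.3.2; planed → XIV.3.2.1. Scheduled 11%. Norvale agreement on XIV.3: RVC < 45%. → 11%.
Sum: 37% + 2% + 2% + 11% = 52%.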